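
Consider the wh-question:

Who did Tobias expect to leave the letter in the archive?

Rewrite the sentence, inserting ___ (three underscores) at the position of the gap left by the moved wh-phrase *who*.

Pre-movement form: Tobias did expect who to leave the letter in the archive.
The filler 'who' is interpreted as the direct object of 'expect'. The gap is right after 'expect'.

Who did Tobias expect ___ to leave the letter in the archive?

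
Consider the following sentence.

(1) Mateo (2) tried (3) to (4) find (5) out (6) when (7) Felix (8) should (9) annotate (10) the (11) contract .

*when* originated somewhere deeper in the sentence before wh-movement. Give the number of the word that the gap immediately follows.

11

Before movement: Felix should annotate the contract when.
'when' functions as the temporal adjunct. It moves to the left edge, and the trace sits right after 'contract':
Mateo tried to find out when Felix should annotate the contract ___.
'contract' is word 11.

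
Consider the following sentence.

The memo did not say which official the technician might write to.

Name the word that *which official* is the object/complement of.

to

Underlying clause: The technician might write to which official.
'which official' functions as the object of the preposition 'to'. Wh-movement fronts it, leaving a gap right after 'to':
The memo did not say which official the technician might write to ___.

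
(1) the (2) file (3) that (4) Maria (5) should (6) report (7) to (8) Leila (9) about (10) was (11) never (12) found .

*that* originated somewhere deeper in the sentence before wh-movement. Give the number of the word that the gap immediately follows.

The filler 'that' is interpreted as the object of the preposition 'about'. It moves to the left edge, and the trace sits right after 'about':
The file that Maria should report to Leila about ___ was never found.
'about' is word 9.

9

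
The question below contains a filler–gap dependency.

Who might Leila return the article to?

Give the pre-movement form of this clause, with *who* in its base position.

Leila might return the article to who.

'who' is the object of the preposition 'to' (recipient of 'return'). Fronting leaves a gap immediately after 'to':
Who might Leila return the article to ___?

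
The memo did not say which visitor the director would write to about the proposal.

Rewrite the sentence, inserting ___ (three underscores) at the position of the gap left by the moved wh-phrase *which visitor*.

The memo did not say which visitor the director would write to ___ about the proposal.

Pre-movement form: The director would write to which visitor about the proposal.
The filler 'which visitor' is interpreted as the object of the preposition 'to'. The gap is right after 'to'.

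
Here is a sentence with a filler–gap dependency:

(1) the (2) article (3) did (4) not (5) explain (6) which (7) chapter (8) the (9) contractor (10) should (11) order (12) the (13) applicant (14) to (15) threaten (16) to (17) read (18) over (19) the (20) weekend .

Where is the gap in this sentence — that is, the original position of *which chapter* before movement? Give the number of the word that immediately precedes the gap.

17

Before movement: The contractor should order the applicant to threaten to read which chapter over the weekend.
The filler 'which chapter' is interpreted as the direct object of 'read'. It moves to the left edge, and the trace sits right after 'read':
The article did not explain which chapter the contractor should order the applicant to threaten to read ___ over the weekend.
'read' is word 17.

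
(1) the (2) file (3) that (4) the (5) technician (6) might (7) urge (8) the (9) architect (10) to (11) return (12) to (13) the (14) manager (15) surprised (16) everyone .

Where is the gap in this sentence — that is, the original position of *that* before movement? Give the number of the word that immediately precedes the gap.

'that' functions as the direct object of 'return'. Fronting leaves a gap immediately after 'return':
The file that the technician might urge the architect to return ___ to the manager surprised everyone.
'return' is word 11.

11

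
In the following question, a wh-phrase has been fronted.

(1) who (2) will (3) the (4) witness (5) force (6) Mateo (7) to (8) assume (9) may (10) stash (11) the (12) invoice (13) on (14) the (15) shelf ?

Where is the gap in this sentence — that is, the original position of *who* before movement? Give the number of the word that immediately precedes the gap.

Pre-movement form: The witness will force Mateo to assume who may stash the invoice on the shelf.
'who' functions as the subject of the clause embedded under 'assume'. Fronting leaves a gap immediately after 'assume':
Who will the witness force Mateo to assume ___ may stash the invoice on the shelf?
'assume' is word 8.

8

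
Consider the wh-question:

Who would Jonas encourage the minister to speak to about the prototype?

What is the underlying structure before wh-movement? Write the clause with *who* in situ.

'who' is the object of the preposition 'to'. Wh-movement fronts it, leaving a gap right after 'to':
Who would Jonas encourage the minister to speak to ___ about the prototype?

Jonas would encourage the minister to speak to who about the prototype.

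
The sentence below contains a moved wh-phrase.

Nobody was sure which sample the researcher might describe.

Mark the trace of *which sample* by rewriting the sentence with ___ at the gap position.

In situ: The researcher might describe which sample.
'which sample' is the direct object of 'describe'. The gap is right after 'describe'.

Nobody was sure which sample the researcher might describe ___.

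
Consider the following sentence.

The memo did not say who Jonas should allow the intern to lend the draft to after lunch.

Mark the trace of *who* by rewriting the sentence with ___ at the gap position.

The memo did not say who Jonas should allow the intern to lend the draft to ___ after lunch.

In situ: Jonas should allow the intern to lend the draft to who after lunch.
'who' is the object of the preposition 'to' (recipient of 'lend'). The gap is right after 'to'.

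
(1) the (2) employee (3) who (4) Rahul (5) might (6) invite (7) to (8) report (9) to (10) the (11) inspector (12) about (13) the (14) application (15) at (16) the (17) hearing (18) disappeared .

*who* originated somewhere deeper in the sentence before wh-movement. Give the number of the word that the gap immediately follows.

'who' functions as the direct object of 'invite'. Fronting leaves a gap immediately after 'invite':
The employee who Rahul might invite ___ to report to the inspector about the application at the hearing disappeared.
'invite' is word 6.

6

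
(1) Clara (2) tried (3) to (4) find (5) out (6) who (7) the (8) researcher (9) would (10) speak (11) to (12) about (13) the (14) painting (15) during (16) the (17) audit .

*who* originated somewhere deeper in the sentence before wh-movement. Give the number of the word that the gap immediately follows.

11

Underlying clause: The researcher would speak to who about the painting during the audit.
'who' is the object of the preposition 'to'. Wh-movement fronts it, leaving a gap right after 'to':
Clara tried to find out who the researcher would speak to ___ about the painting during the audit.
'to' is word 11.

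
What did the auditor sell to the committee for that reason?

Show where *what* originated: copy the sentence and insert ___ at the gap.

Pre-movement form: The auditor did sell what to the committee for that reason.
The filler 'what' is interpreted as the direct object of 'sell'. The gap is right after 'sell'.

What did the auditor sell ___ to the committee for that reason?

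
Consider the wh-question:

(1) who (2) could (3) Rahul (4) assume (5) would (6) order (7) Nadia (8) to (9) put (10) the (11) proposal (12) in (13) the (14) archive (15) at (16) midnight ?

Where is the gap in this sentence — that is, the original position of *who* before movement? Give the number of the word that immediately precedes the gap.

4

In situ: Rahul could assume who would order Nadia to put the proposal in the archive at midnight.
'who' is the subject of the clause embedded under 'assume'. Fronting leaves a gap immediately after 'assume':
Who could Rahul assume ___ would order Nadia to put the proposal in the archive at midnight?
'assume' is word 4.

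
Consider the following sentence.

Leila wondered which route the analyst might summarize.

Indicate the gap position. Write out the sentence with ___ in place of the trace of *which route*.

Leila wondered which route the analyst might summarize ___.

Underlying clause: The analyst might summarize which route.
'which route' functions as the direct object of 'summarize'. The gap is right after 'summarize'.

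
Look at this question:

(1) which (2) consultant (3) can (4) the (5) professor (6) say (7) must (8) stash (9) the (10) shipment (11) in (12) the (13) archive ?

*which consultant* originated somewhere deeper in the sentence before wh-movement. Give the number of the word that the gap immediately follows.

Before movement: The professor can say which consultant must stash the shipment in the archive.
'which consultant' is the subject of the clause embedded under 'say'. Wh-movement fronts it, leaving a gap right after 'say':
Which consultant can the professor say ___ must stash the shipment in the archive?
'say' is word 6.

6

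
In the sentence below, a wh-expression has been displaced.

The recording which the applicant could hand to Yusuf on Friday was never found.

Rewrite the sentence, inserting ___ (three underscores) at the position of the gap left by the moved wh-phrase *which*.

The filler 'which' is interpreted as the direct object of 'hand'. The gap is right after 'hand'.

The recording which the applicant could hand ___ to Yusuf on Friday was never found.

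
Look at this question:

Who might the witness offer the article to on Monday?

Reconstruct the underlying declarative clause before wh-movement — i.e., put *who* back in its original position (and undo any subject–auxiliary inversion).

The witness might offer the article to who on Monday.

The filler 'who' is interpreted as the object of the preposition 'to' (recipient of 'offer'). Fronting leaves a gap immediately after 'to':
Who might the witness offer the article to ___ on Monday?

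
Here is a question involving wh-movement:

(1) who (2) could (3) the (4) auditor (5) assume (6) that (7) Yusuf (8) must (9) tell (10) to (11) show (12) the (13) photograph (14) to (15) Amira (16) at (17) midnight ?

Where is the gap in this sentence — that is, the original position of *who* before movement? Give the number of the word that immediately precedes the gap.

9

Pre-movement form: The auditor could assume that Yusuf must tell who to show the photograph to Amira at midnight.
The filler 'who' is interpreted as the direct object of 'tell'. It moves to the left edge, and the trace sits right after 'tell':
Who could the auditor assume that Yusuf must tell ___ to show the photograph to Amira at midnight?
'tell' is word 9.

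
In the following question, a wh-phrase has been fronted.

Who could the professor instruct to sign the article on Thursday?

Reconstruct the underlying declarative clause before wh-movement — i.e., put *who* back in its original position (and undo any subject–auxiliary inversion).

The professor could instruct who to sign the article on Thursday.

'who' functions as the direct object of 'instruct'. It moves to the left edge, and the trace sits right after 'instruct':
Who could the professor instruct ___ to sign the article on Thursday?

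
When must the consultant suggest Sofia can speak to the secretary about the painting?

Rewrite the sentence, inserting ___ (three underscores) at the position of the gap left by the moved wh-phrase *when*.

In situ: The consultant must suggest Sofia can speak to the secretary about the painting when.
'when' functions as the temporal adjunct. The gap is right after 'painting'.

When must the consultant suggest Sofia can speak to the secretary about the painting ___?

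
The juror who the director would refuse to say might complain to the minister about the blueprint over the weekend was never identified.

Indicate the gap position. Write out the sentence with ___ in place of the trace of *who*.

The juror who the director would refuse to say ___ might complain to the minister about the blueprint over the weekend was never identified.

The filler 'who' is interpreted as the subject of the clause embedded under 'say'. The gap is right after 'say'.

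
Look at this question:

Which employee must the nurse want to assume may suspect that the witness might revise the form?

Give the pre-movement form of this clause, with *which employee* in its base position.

'which employee' functions as the subject of the clause embedded under 'assume'. Fronting leaves a gap immediately after 'assume':
Which employee must the nurse want to assume ___ may suspect that the witness might revise the form?

The nurse must want to assume which employee may suspect that the witness might revise the form.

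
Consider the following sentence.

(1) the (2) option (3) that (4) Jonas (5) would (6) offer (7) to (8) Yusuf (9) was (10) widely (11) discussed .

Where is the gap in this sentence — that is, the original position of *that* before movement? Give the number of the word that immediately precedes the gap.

'that' functions as the direct object of 'offer'. Wh-movement fronts it, leaving a gap right after 'offer':
The option that Jonas would offer ___ to Yusuf was widely discussed.
'offer' is word 6.

6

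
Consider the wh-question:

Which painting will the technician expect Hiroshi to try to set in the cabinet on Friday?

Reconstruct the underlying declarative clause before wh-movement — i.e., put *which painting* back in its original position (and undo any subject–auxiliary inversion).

The filler 'which painting' is interpreted as the direct object of 'set'. Fronting leaves a gap immediately after 'set':
Which painting will the technician expect Hiroshi to try to set ___ in the cabinet on Friday?

The technician will expect Hiroshi to try to set which painting in the cabinet on Friday.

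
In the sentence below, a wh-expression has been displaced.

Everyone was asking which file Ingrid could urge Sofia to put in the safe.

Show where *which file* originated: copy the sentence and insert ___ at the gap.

Before movement: Ingrid could urge Sofia to put which file in the safe.
'which file' functions as the direct object of 'put'. The gap is right after 'put'.

Everyone was asking which file Ingrid could urge Sofia to put ___ in the safe.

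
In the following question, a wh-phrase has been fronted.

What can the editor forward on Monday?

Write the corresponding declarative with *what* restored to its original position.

The editor can forward what on Monday.

'what' functions as the direct object of 'forward'. It moves to the left edge, and the trace sits right after 'forward':
What can the editor forward ___ on Monday?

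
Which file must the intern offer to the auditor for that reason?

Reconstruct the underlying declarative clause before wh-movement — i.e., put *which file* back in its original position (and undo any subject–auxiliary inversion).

The intern must offer which file to the auditor for that reason.

'which file' is the direct object of 'offer'. Wh-movement fronts it, leaving a gap right after 'offer':
Which file must the intern offer ___ to the auditor for that reason?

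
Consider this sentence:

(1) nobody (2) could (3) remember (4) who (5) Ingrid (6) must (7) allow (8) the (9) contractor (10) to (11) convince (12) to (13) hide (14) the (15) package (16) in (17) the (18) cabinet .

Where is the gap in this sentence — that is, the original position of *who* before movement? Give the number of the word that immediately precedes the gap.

11

Pre-movement form: Ingrid must allow the contractor to convince who to hide the package in the cabinet.
'who' is the direct object of 'convince'. It moves to the left edge, and the trace sits right after 'convince':
Nobody could remember who Ingrid must allow the contractor to convince ___ to hide the package in the cabinet.
'convince' is word 11.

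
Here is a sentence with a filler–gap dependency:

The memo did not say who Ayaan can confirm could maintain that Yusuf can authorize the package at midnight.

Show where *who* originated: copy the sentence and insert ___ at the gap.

The memo did not say who Ayaan can confirm ___ could maintain that Yusuf can authorize the package at midnight.

In situ: Ayaan can confirm who could maintain that Yusuf can authorize the package at midnight.
'who' is the subject of the clause embedded under 'confirm'. The gap is right after 'confirm'.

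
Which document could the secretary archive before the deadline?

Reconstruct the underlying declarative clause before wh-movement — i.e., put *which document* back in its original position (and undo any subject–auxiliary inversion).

The secretary could archive which document before the deadline.

'which document' functions as the direct object of 'archive'. It moves to the left edge, and the trace sits right after 'archive':
Which document could the secretary archive ___ before the deadline?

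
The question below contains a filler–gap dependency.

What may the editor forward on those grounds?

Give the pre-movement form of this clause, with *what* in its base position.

'what' is the direct object of 'forward'. It moves to the left edge, and the trace sits right after 'forward':
What may the editor forward ___ on those grounds?

The editor may forward what on those grounds.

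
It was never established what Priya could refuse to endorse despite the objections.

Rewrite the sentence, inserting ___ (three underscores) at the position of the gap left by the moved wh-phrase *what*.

In situ: Priya could refuse to endorse what despite the objections.
The filler 'what' is interpreted as the direct object of 'endorse'. The gap is right after 'endorse'.

It was never established what Priya could refuse to endorse ___ despite the objections.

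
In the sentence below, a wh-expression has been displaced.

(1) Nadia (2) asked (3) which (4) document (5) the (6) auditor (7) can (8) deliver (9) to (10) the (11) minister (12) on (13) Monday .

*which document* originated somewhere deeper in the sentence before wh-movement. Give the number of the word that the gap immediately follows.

In situ: The auditor can deliver which document to the minister on Monday.
The filler 'which document' is interpreted as the direct object of 'deliver'. Fronting leaves a gap immediately after 'deliver':
Nadia asked which document the auditor can deliver ___ to the minister on Monday.
'deliver' is word 8.

8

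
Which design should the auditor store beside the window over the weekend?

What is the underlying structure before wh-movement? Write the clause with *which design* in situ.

'which design' functions as the direct object of 'store'. It moves to the left edge, and the trace sits right after 'store':
Which design should the auditor store ___ beside the window over the weekend?

The auditor should store which design beside the window over the weekend.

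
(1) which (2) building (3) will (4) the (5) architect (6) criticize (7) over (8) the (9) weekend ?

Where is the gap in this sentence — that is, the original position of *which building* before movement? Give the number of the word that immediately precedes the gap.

6

In situ: The architect will criticize which building over the weekend.
'which building' functions as the direct object of 'criticize'. Wh-movement fronts it, leaving a gap right after 'criticize':
Which building will the architect criticize ___ over the weekend?
'criticize' is word 6.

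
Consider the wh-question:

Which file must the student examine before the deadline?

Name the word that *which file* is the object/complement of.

examine

Underlying clause: The student must examine which file before the deadline.
'which file' functions as the direct object of 'examine'. Fronting leaves a gap immediately after 'examine':
Which file must the student examine ___ before the deadline?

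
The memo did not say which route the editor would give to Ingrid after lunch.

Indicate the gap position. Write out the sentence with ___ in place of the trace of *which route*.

In situ: The editor would give which route to Ingrid after lunch.
The filler 'which route' is interpreted as the direct object of 'give'. The gap is right after 'give'.

The memo did not say which route the editor would give ___ to Ingrid after lunch.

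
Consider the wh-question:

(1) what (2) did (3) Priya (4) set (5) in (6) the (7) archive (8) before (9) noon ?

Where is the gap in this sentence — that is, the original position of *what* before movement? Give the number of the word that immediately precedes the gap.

In situ: Priya did set what in the archive before noon.
'what' functions as the direct object of 'set'. Wh-movement fronts it, leaving a gap right after 'set':
What did Priya set ___ in the archive before noon?
'set' is word 4.

4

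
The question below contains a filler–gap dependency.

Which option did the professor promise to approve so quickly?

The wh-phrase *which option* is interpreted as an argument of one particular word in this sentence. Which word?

approve

Underlying clause: The professor did promise to approve which option so quickly.
'which option' is the direct object of 'approve'. Fronting leaves a gap immediately after 'approve':
Which option did the professor promise to approve ___ so quickly?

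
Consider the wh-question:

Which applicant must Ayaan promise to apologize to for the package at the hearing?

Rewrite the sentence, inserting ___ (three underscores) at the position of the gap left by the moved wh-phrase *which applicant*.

Underlying clause: Ayaan must promise to apologize to which applicant for the package at the hearing.
'which applicant' is the object of the preposition 'to'. The gap is right after 'to'.

Which applicant must Ayaan promise to apologize to ___ for the package at the hearing?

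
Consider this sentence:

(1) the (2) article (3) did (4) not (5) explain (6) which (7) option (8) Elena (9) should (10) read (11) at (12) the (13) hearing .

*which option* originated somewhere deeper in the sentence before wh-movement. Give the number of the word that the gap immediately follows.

In situ: Elena should read which option at the hearing.
The filler 'which option' is interpreted as the direct object of 'read'. It moves to the left edge, and the trace sits right after 'read':
The article did not explain which option Elena should read ___ at the hearing.
'read' is word 10.

10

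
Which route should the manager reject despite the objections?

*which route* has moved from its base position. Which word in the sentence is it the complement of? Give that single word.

reject

In situ: The manager should reject which route despite the objections.
'which route' functions as the direct object of 'reject'. It moves to the left edge, and the trace sits right after 'reject':
Which route should the manager reject ___ despite the objections?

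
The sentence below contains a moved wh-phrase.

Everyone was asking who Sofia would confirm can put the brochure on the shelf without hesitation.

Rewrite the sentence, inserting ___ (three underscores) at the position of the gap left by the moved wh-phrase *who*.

Underlying clause: Sofia would confirm who can put the brochure on the shelf without hesitation.
'who' is the subject of the clause embedded under 'confirm'. The gap is right after 'confirm'.

Everyone was asking who Sofia would confirm ___ can put the brochure on the shelf without hesitation.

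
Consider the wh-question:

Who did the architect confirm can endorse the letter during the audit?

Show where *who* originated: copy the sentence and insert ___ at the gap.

Pre-movement form: The architect did confirm who can endorse the letter during the audit.
'who' functions as the subject of the clause embedded under 'confirm'. The gap is right after 'confirm'.

Who did the architect confirm ___ can endorse the letter during the audit?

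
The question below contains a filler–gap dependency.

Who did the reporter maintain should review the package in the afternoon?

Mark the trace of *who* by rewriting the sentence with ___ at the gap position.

Pre-movement form: The reporter did maintain who should review the package in the afternoon.
'who' functions as the subject of the clause embedded under 'maintain'. The gap is right after 'maintain'.

Who did the reporter maintain ___ should review the package in the afternoon?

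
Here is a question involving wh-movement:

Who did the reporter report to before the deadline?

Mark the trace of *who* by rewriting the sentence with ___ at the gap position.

In situ: The reporter did report to who before the deadline.
'who' is the object of the preposition 'to'. The gap is right after 'to'.

Who did the reporter report to ___ before the deadline?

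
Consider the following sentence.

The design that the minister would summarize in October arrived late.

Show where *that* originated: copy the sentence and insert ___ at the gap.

The filler 'that' is interpreted as the direct object of 'summarize'. The gap is right after 'summarize'.

The design that the minister would summarize ___ in October arrived late.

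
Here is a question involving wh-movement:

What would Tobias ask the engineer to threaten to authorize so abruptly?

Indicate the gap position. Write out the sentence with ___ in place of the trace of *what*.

Pre-movement form: Tobias would ask the engineer to threaten to authorize what so abruptly.
'what' functions as the direct object of 'authorize'. The gap is right after 'authorize'.

What would Tobias ask the engineer to threaten to authorize ___ so abruptly?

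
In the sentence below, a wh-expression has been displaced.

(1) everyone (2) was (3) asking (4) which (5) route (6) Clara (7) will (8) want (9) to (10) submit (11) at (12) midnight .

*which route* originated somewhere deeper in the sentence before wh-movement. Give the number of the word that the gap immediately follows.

Underlying clause: Clara will want to submit which route at midnight.
'which route' is the direct object of 'submit'. It moves to the left edge, and the trace sits right after 'submit':
Everyone was asking which route Clara will want to submit ___ at midnight.
'submit' is word 10.

10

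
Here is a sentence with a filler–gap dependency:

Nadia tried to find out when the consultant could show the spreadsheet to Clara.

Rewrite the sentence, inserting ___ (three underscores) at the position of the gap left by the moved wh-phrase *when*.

Nadia tried to find out when the consultant could show the spreadsheet to Clara ___.

In situ: The consultant could show the spreadsheet to Clara when.
The filler 'when' is interpreted as the temporal adjunct. The gap is right after 'Clara'.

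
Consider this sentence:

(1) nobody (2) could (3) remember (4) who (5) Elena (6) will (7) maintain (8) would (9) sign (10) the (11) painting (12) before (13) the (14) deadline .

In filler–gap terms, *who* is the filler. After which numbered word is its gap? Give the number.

7

Pre-movement form: Elena will maintain who would sign the painting before the deadline.
'who' functions as the subject of the clause embedded under 'maintain'. It moves to the left edge, and the trace sits right after 'maintain':
Nobody could remember who Elena will maintain ___ would sign the painting before the deadline.
'maintain' is word 7.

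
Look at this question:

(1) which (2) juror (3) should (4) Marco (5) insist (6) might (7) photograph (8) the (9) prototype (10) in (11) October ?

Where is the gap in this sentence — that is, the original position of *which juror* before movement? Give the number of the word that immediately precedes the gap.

Before movement: Marco should insist which juror might photograph the prototype in October.
The filler 'which juror' is interpreted as the subject of the clause embedded under 'insist'. It moves to the left edge, and the trace sits right after 'insist':
Which juror should Marco insist ___ might photograph the prototype in October?
'insist' is word 5.

5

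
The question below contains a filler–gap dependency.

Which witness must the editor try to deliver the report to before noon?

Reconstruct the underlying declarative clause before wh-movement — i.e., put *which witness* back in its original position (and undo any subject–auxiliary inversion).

'which witness' functions as the object of the preposition 'to' (recipient of 'deliver'). Wh-movement fronts it, leaving a gap right after 'to':
Which witness must the editor try to deliver the report to ___ before noon?

The editor must try to deliver the report to which witness before noon.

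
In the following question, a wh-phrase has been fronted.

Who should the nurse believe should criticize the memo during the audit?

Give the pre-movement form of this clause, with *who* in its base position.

The nurse should believe who should criticize the memo during the audit.

'who' functions as the subject of the clause embedded under 'believe'. Fronting leaves a gap immediately after 'believe':
Who should the nurse believe ___ should criticize the memo during the audit?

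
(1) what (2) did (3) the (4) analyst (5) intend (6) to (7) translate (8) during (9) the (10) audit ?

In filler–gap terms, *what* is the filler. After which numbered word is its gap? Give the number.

7

Pre-movement form: The analyst did intend to translate what during the audit.
The filler 'what' is interpreted as the direct object of 'translate'. It moves to the left edge, and the trace sits right after 'translate':
What did the analyst intend to translate ___ during the audit?
'translate' is word 7.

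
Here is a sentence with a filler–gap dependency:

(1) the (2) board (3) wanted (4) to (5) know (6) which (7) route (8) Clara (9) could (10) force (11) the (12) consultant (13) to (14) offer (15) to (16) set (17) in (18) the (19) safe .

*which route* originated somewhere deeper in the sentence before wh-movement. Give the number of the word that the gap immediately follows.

16

Pre-movement form: Clara could force the consultant to offer to set which route in the safe.
The filler 'which route' is interpreted as the direct object of 'set'. Wh-movement fronts it, leaving a gap right after 'set':
The board wanted to know which route Clara could force the consultant to offer to set ___ in the safe.
'set' is word 16.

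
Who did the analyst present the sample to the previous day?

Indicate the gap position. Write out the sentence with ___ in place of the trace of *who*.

In situ: The analyst did present the sample to who the previous day.
'who' is the object of the preposition 'to' (recipient of 'present'). The gap is right after 'to'.

Who did the analyst present the sample to ___ the previous day?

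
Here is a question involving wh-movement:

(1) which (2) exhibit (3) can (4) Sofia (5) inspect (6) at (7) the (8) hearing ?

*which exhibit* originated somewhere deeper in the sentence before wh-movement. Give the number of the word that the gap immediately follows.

Pre-movement form: Sofia can inspect which exhibit at the hearing.
'which exhibit' functions as the direct object of 'inspect'. Wh-movement fronts it, leaving a gap right after 'inspect':
Which exhibit can Sofia inspect ___ at the hearing?
'inspect' is word 5.

5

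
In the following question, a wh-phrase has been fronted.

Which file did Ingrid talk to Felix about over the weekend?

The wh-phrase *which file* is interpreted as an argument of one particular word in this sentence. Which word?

about

Pre-movement form: Ingrid did talk to Felix about which file over the weekend.
The filler 'which file' is interpreted as the object of the preposition 'about'. Fronting leaves a gap immediately after 'about':
Which file did Ingrid talk to Felix about ___ over the weekend?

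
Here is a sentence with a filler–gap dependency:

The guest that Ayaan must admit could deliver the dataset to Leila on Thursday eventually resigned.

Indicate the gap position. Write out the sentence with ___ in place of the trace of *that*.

'that' is the subject of the clause embedded under 'admit'. The gap is right after 'admit'.

The guest that Ayaan must admit ___ could deliver the dataset to Leila on Thursday eventually resigned.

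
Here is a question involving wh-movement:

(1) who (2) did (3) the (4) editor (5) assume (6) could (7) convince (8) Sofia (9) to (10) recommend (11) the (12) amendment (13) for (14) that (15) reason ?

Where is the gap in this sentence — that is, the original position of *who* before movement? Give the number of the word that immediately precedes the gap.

5

Before movement: The editor did assume who could convince Sofia to recommend the amendment for that reason.
The filler 'who' is interpreted as the subject of the clause embedded under 'assume'. It moves to the left edge, and the trace sits right after 'assume':
Who did the editor assume ___ could convince Sofia to recommend the amendment for that reason?
'assume' is word 5.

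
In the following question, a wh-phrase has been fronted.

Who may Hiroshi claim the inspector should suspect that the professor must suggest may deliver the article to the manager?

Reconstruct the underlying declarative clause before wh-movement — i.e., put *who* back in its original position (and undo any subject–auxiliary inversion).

Hiroshi may claim the inspector should suspect that the professor must suggest who may deliver the article to the manager.

'who' is the subject of the clause embedded under 'suggest'. It moves to the left edge, and the trace sits right after 'suggest':
Who may Hiroshi claim the inspector should suspect that the professor must suggest ___ may deliver the article to the manager?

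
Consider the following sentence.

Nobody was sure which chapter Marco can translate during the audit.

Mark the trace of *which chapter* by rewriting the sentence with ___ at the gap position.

Underlying clause: Marco can translate which chapter during the audit.
'which chapter' is the direct object of 'translate'. The gap is right after 'translate'.

Nobody was sure which chapter Marco can translate ___ during the audit.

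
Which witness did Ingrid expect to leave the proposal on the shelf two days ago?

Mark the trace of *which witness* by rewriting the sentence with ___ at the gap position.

Which witness did Ingrid expect ___ to leave the proposal on the shelf two days ago?

In situ: Ingrid did expect which witness to leave the proposal on the shelf two days ago.
'which witness' is the direct object of 'expect'. The gap is right after 'expect'.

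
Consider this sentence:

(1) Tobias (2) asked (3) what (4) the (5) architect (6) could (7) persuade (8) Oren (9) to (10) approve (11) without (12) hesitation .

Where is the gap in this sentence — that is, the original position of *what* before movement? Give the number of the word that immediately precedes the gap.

10

Underlying clause: The architect could persuade Oren to approve what without hesitation.
'what' functions as the direct object of 'approve'. Fronting leaves a gap immediately after 'approve':
Tobias asked what the architect could persuade Oren to approve ___ without hesitation.
'approve' is word 10.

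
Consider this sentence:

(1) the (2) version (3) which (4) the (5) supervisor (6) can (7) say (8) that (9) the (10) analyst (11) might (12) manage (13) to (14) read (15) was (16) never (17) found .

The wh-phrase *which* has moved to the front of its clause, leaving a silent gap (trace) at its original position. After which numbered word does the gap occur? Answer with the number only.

'which' is the direct object of 'read'. It moves to the left edge, and the trace sits right after 'read':
The version which the supervisor can say that the analyst might manage to read ___ was never found.
'read' is word 14.

14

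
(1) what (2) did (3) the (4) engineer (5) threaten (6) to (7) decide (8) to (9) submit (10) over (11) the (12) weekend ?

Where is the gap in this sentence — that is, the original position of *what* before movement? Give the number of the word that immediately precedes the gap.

9

Underlying clause: The engineer did threaten to decide to submit what over the weekend.
The filler 'what' is interpreted as the direct object of 'submit'. Wh-movement fronts it, leaving a gap right after 'submit':
What did the engineer threaten to decide to submit ___ over the weekend?
'submit' is word 9.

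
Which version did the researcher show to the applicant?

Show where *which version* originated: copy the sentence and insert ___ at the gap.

Which version did the researcher show ___ to the applicant?

Pre-movement form: The researcher did show which version to the applicant.
'which version' functions as the direct object of 'show'. The gap is right after 'show'.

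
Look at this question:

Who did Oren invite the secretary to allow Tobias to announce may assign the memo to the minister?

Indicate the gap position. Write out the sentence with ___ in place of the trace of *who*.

Who did Oren invite the secretary to allow Tobias to announce ___ may assign the memo to the minister?

In situ: Oren did invite the secretary to allow Tobias to announce who may assign the memo to the minister.
The filler 'who' is interpreted as the subject of the clause embedded under 'announce'. The gap is right after 'announce'.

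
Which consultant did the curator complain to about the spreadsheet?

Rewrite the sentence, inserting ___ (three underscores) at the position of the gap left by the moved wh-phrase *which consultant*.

Which consultant did the curator complain to ___ about the spreadsheet?

Before movement: The curator did complain to which consultant about the spreadsheet.
'which consultant' is the object of the preposition 'to'. The gap is right after 'to'.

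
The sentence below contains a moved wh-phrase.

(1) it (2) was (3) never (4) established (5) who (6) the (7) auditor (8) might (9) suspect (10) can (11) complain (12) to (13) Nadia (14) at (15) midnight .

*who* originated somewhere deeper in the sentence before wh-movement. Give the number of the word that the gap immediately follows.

9

In situ: The auditor might suspect who can complain to Nadia at midnight.
'who' is the subject of the clause embedded under 'suspect'. Wh-movement fronts it, leaving a gap right after 'suspect':
It was never established who the auditor might suspect ___ can complain to Nadia at midnight.
'suspect' is word 9.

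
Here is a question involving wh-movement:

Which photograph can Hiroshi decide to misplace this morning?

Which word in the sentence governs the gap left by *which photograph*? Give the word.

misplace

Underlying clause: Hiroshi can decide to misplace which photograph this morning.
'which photograph' is the direct object of 'misplace'. Fronting leaves a gap immediately after 'misplace':
Which photograph can Hiroshi decide to misplace ___ this morning?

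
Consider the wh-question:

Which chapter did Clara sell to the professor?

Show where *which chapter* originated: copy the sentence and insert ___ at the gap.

Which chapter did Clara sell ___ to the professor?

Before movement: Clara did sell which chapter to the professor.
'which chapter' is the direct object of 'sell'. The gap is right after 'sell'.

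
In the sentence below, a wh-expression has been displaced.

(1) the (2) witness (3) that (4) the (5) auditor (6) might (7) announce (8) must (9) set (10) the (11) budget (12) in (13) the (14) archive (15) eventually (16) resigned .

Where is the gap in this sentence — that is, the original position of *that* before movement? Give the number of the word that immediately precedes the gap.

7

'that' functions as the subject of the clause embedded under 'announce'. Fronting leaves a gap immediately after 'announce':
The witness that the auditor might announce ___ must set the budget in the archive eventually resigned.
'announce' is word 7.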